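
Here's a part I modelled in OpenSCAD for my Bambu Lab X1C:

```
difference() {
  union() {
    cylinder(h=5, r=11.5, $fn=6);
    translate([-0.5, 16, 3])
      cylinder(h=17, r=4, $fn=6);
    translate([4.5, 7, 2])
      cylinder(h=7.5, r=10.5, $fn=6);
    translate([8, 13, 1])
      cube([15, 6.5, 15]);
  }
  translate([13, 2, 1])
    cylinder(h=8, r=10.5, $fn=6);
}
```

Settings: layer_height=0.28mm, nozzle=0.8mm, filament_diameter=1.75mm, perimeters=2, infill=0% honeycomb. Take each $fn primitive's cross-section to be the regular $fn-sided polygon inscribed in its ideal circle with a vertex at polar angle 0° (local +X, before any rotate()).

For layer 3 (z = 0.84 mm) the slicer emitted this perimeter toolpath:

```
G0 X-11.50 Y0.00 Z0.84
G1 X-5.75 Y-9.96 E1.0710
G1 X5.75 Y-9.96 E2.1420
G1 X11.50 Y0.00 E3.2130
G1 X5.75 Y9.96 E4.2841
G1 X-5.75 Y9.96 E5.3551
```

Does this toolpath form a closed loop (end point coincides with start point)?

no

Start point (G0): (-11.50, 0.00). End point (last G1): the path does not return to the start — open.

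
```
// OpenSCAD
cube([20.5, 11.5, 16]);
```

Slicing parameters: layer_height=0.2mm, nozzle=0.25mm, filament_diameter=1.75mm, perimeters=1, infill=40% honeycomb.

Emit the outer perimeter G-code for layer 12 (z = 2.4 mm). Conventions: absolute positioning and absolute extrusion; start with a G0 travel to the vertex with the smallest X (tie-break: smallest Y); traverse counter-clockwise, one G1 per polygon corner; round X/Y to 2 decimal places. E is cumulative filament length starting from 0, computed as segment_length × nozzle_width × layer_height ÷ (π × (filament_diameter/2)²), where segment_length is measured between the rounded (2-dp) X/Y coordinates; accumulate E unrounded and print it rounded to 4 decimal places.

G0 X0.00 Y0.00 Z2.40
G1 X20.50 Y0.00 E0.4261
G1 X20.50 Y11.50 E0.6652
G1 X0.00 Y11.50 E1.0913
G1 X0.00 Y0.00 E1.3304

At z = 2.4 mm: the 20.5×11.5 cube contributes its full rectangle. The outline is a single polygon with 4 vertices. Extrusion per mm of travel: 0.25 × 0.2 / (π × 0.875²) = 0.020788. Accumulating E over each segment gives final E = 1.3304.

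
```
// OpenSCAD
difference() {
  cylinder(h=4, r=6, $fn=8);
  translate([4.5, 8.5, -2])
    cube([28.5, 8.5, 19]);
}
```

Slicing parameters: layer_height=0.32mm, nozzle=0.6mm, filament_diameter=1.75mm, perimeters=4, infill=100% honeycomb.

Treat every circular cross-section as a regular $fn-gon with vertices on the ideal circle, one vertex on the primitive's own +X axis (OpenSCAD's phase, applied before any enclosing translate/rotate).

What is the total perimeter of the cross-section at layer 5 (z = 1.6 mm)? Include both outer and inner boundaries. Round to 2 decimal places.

36.74 mm

At z = 1.6 mm: the cylinder: section is a regular 8-gon, circumradius r=6 (perimeter = 2·8·6.000·sin(180°/8) = 36.74 mm); the cube at (4.5, 8.5) (footprint 28.5×8.5) is included at this height (perimeter 74.00 mm); Subtracting the remaining from the first: starting from the r=6 cylinder, the 28.5×8.5 cube at (4.5, 8.5) misses the remaining region (no effect) — boundary = 36.74 mm. Overall, the cross-section is a single solid region. Total boundary length (outer) = 36.74 mm.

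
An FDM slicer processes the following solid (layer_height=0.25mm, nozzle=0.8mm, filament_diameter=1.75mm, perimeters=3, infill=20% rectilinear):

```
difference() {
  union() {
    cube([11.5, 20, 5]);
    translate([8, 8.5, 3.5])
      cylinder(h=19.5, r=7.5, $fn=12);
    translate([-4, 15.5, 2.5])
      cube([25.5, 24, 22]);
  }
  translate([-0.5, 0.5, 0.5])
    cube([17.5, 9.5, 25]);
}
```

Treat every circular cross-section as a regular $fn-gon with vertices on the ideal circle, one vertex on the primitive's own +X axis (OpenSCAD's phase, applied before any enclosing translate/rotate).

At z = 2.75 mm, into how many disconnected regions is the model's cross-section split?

2

At z = 2.75 mm: the cube is present — its section is the full 11.5×20 rectangle; the cylinder at (8, 8.5) is not intersected at this z (z outside [3.5, 23]); the cube at (-4, 15.5) (footprint 25.5×24) is included at this height; Combining (union): the regions partially overlap (shared area 51.75 mm²), so overlapping operands fuse into one piece — 1 connected region; the cube at (-0.5, 0.5) is present — its section is the full 17.5×9.5 rectangle; After the difference (first − rest): starting from the result so far, the 17.5×9.5 cube at (-0.5, 0.5) partially overlaps it — only the 109.25 mm² overlap (of its 166.25 mm²) is removed, clipping the outline — 2 connected regions. The result has 2 disconnected regions.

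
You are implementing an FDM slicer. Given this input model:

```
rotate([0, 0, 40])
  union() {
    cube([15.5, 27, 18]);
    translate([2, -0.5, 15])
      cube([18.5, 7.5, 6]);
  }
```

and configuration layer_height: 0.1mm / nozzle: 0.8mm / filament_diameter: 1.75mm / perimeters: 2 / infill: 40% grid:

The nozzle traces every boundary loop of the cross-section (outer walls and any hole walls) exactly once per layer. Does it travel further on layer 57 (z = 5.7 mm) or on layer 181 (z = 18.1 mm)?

layer 57 (z = 5.7 mm)

Layer 57 (z = 5.7): the cube is present — its section is the full 15.5×27 rectangle (perimeter 85.00 mm); the cube at (2, -0.5) is not intersected at this z (z outside [15, 21]); Merging all regions: only the 15.5×27 cube is present, so the union is just that shape — boundary = 85.00 mm; (whole slice rotated 40° about Z — lengths, areas and connectivity unchanged). So its perimeter = 85.00 mm. Layer 181 (z = 18.1): the cube is absent (z outside [0, 18]); the cube at (2, -0.5) (footprint 18.5×7.5) is included at this height (perimeter 52.00 mm); Taking the union: only the 18.5×7.5 cube at (2, -0.5) is present, so the union is just that shape — boundary = 52.00 mm; (rotated 40° about Z; rotation is an isometry so areas/perimeters/island counts are preserved). So its perimeter = 52.00 mm. Layer 57 is larger (85.00 vs 52.00 mm).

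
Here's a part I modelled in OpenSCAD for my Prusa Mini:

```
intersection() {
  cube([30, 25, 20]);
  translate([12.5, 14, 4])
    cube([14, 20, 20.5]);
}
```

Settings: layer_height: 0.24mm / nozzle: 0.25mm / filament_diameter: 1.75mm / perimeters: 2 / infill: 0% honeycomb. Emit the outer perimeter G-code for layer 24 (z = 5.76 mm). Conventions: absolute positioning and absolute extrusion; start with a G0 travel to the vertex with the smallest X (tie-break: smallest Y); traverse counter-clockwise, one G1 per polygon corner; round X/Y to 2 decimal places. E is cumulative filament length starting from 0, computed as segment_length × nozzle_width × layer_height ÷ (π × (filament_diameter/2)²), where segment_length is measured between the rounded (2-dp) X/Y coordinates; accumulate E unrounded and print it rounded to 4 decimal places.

At z = 5.76 mm: the cube (footprint 30×25) is included at this height; the cube at (12.5, 14) (footprint 14×20) is included at this height; Taking the intersection: the 14×20 cube at (12.5, 14) partially overlaps the 30×25 cube; clipping to the common part keeps 154.00 mm² — 1 connected region. The outline is a single polygon with 4 vertices. Extrusion per mm of travel: 0.25 × 0.24 / (π × 0.875²) = 0.024945. Accumulating E over each segment gives final E = 1.2473.

G0 X12.50 Y14.00 Z5.76
G1 X26.50 Y14.00 E0.3492
G1 X26.50 Y25.00 E0.6236
G1 X12.50 Y25.00 E0.9729
G1 X12.50 Y14.00 E1.2473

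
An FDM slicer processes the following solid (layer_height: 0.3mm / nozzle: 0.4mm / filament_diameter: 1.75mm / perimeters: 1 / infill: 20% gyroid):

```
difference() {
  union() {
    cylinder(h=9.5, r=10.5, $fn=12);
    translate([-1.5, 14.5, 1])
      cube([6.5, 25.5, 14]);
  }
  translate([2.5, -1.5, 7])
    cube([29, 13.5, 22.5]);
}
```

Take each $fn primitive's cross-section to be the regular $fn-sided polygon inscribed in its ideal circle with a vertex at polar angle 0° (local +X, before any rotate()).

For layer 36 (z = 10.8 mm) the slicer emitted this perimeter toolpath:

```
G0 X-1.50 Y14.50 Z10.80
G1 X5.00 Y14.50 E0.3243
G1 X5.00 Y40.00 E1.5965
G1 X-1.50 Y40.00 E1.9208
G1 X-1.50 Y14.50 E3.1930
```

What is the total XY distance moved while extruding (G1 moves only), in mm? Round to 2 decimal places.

64.00 mm

Sum the Euclidean lengths of each G1 segment: total = 64.00 mm.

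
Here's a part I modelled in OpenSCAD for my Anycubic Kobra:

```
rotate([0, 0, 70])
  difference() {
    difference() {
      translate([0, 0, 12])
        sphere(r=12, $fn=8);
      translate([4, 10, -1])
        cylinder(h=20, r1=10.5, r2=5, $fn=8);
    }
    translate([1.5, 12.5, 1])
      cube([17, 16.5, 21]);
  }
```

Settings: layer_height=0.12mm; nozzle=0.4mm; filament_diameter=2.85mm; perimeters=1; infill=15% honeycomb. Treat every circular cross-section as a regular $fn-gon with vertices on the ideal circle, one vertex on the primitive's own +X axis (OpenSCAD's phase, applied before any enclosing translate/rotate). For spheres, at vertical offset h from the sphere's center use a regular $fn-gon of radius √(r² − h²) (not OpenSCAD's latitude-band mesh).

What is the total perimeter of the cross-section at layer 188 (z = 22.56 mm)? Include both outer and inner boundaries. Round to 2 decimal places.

At z = 22.56 mm: the sphere: section is a regular 8-gon, circumradius = √(r²−h²) = √(12²−10.56²) = 5.700 (perimeter = 2·8·5.700·sin(180°/8) = 34.90 mm); the cone at (4, 10) is absent (z outside [-1, 19]); Subtracting the remaining from the first: none of the subtracted shapes is present at this height, so the r=12 sphere is unchanged — boundary = 34.90 mm; the cube at (1.5, 12.5) does not reach this height (z outside [1, 22]); After the difference (first − rest): none of the subtracted shapes is present at this height, so that combined region is unchanged — boundary = 34.90 mm; (whole slice rotated 70° about Z — lengths, areas and connectivity unchanged). Overall, the cross-section is a single solid region. Total boundary length (outer) = 34.90 mm.

34.90 mm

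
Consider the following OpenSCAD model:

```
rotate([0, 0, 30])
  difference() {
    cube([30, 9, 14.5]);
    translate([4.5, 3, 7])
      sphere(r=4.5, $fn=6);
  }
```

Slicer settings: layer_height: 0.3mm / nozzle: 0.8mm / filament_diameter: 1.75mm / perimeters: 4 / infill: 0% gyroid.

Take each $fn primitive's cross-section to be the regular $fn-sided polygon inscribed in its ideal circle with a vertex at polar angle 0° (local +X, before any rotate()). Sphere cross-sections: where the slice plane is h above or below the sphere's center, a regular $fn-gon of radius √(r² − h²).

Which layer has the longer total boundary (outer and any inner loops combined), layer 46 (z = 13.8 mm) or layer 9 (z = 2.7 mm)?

Layer 46 (z = 13.8): the cube (footprint 30×9) is included at this height (perimeter 78.00 mm); the sphere at (4.5, 3) is not intersected at this z (|z−center|=6.800 > r=4.5); After the difference (first − rest): none of the subtracted shapes is present at this height, so the 30×9 cube is unchanged — boundary = 78.00 mm; (rotated 30° about Z; rotation is an isometry so areas/perimeters/island counts are preserved). So its perimeter = 78.00 mm. Layer 9 (z = 2.7): the 30×9 cube contributes its full rectangle (perimeter 78.00 mm); the sphere at (4.5, 3): section is a regular 6-gon, circumradius = √(r²−h²) = √(4.5²−4.3²) = 1.327 (perimeter = 2·6·1.327·sin(180°/6) = 7.96 mm); Subtracting the remaining from the first: starting from the 30×9 cube, the r=4.5 sphere at (4.5, 3) lies wholly inside it (removes its full 4.57 mm² and its 7.96 mm outline becomes a hole wall) — boundary (outer + 1 inner loop) = 85.96 mm; (whole slice rotated 30° about Z — lengths, areas and connectivity unchanged). So its perimeter = 85.96 mm. Layer 9 is larger (85.96 vs 78.00 mm).

layer 9 (z = 2.7 mm)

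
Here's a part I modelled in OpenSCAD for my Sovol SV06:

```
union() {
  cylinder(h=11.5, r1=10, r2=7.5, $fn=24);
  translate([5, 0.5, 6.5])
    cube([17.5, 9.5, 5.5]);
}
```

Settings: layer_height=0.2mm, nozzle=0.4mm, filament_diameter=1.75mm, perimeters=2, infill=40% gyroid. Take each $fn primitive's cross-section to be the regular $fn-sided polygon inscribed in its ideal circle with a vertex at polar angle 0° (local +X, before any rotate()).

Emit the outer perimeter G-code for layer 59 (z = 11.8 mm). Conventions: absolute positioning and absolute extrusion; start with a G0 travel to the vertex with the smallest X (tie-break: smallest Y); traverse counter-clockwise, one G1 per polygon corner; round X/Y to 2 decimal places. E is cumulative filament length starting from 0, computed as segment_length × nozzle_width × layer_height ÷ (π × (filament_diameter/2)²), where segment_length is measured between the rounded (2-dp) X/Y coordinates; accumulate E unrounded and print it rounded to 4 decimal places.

G0 X5.00 Y0.50 Z11.80
G1 X22.50 Y0.50 E0.5821
G1 X22.50 Y10.00 E0.8980
G1 X5.00 Y10.00 E1.4801
G1 X5.00 Y0.50 E1.7960

At z = 11.8 mm: the cone is not intersected at this z (z outside [0, 11.5]); the cube at (5, 0.5) is present — its section is the full 17.5×9.5 rectangle; Merging all regions: only the 17.5×9.5 cube at (5, 0.5) is present, so the union is just that shape — 1 connected region. The outline is a single polygon with 4 vertices. Extrusion per mm of travel: 0.4 × 0.2 / (π × 0.875²) = 0.033260. Accumulating E over each segment gives final E = 1.7960.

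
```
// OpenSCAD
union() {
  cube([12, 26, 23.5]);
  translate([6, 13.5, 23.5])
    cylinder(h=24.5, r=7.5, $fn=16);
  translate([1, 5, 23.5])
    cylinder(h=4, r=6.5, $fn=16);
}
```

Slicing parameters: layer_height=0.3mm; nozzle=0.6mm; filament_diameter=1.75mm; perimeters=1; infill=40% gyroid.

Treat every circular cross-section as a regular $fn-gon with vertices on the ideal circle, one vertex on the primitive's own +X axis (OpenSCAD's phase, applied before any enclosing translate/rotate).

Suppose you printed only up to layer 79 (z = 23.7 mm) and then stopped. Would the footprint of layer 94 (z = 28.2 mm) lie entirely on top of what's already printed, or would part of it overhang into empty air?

entirely on top

Compare the two slices. At z = 23.7: the cube does not reach this height (z outside [0, 23.5]); the r=7.5 cylinder at (6, 13.5) gives a regular 16-gon of circumradius 7.5 (constant along its height) (area = (16/2)·7.500²·sin(360°/16) = 172.21 mm²); the cylinder at (1, 5): section is a regular 16-gon, circumradius r=6.5 (area = (16/2)·6.500²·sin(360°/16) = 129.35 mm²); Taking the union: the regions partially overlap — summed areas 301.55 mm² minus the doubly-counted overlap 26.30 mm² gives 275.25 mm² — area = 275.25 mm². At z = 28.2: the cube does not reach this height (z outside [0, 23.5]); the r=7.5 cylinder at (6, 13.5) contributes a regular 16-gon of circumradius 7.5 (area = (16/2)·7.500²·sin(360°/16) = 172.21 mm²); the cylinder at (1, 5) is not intersected at this z (z outside [23.5, 27.5]); Combining (union): only the r=7.5 cylinder at (6, 13.5) is present, so the union is just that shape — area = 172.21 mm². Checking containment: the cross-section at z = 28.2 is a subset of the cross-section at z = 23.7.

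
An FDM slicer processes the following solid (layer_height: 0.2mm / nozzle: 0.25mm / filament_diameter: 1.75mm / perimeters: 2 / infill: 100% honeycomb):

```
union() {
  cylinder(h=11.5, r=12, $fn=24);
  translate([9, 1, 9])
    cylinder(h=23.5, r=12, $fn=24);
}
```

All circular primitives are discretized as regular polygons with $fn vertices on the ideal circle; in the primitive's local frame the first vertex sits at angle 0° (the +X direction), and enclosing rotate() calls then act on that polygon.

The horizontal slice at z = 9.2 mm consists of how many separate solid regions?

At z = 9.2 mm: the r=12 cylinder gives a regular 24-gon of circumradius 12 (constant along its height); the cylinder at (9, 1): section is a regular 24-gon, circumradius r=12; Combining (union): the regions partially overlap (shared area 236.46 mm²), so overlapping operands fuse into one piece — 1 connected region. The result has 1 disconnected region.

1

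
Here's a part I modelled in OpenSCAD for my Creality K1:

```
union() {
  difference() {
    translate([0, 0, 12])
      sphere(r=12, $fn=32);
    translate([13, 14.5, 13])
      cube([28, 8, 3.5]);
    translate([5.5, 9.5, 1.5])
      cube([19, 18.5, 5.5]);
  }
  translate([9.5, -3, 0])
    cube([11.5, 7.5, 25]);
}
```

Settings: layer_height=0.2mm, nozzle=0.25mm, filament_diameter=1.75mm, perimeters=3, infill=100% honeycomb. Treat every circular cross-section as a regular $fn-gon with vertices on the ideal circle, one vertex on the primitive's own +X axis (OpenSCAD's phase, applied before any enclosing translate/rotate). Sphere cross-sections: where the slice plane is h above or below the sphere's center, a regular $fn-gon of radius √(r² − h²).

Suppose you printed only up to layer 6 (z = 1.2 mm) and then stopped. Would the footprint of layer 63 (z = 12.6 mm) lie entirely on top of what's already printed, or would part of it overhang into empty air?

Compare the two slices. At z = 1.2: the r=12 sphere contributes a regular 32-gon of circumradius √(12²−10.8²) = 5.231 (area = (32/2)·5.231²·sin(360°/32) = 85.40 mm²); the cube at (13, 14.5) is absent (z outside [13, 16.5]); the cube at (5.5, 9.5) does not reach this height (z outside [1.5, 7]); Taking the first minus the rest: none of the subtracted shapes is present at this height, so the r=12 sphere is unchanged — area = 85.40 mm²; the cube at (9.5, -3) is present — its section is the full 11.5×7.5 rectangle (area 86.25 mm²); Taking the union: the 2 present regions are separate (no shared area or edge), so areas and boundary lengths simply add and each stays a separate island — area = 171.65 mm². At z = 12.6: the sphere: section is a regular 32-gon, circumradius = √(r²−h²) = √(12²−0.6²) = 11.985 (area = (32/2)·11.985²·sin(360°/32) = 448.36 mm²); the cube at (13, 14.5) is not intersected at this z (z outside [13, 16.5]); the cube at (5.5, 9.5) is not intersected at this z (z outside [1.5, 7]); Subtracting the remaining from the first: none of the subtracted shapes is present at this height, so the r=12 sphere is unchanged — area = 448.36 mm²; the cube at (9.5, -3) (footprint 11.5×7.5) is included at this height (area 86.25 mm²); Taking the union: the regions partially overlap — summed areas 534.61 mm² minus the doubly-counted overlap 16.67 mm² gives 517.94 mm² — area = 517.94 mm². Checking containment: at z = 12.6 the cross-section extends beyond the z = 1.2 cross-section by about 346.29 mm².

part overhangs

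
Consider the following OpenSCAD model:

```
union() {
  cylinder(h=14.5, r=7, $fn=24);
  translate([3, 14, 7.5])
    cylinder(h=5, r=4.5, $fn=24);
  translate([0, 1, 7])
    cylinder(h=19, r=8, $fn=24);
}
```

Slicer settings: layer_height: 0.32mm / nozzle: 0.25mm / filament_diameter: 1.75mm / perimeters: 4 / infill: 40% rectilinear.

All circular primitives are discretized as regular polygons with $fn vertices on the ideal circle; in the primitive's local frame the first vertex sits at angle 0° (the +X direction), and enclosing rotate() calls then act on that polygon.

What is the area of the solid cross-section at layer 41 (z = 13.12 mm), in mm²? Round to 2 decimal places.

198.77 mm²

At z = 13.12 mm: the r=7 cylinder gives a regular 24-gon of circumradius 7 (constant along its height) (area = (24/2)·7.000²·sin(360°/24) = 152.19 mm²); the cylinder at (3, 14) is not intersected at this z (z outside [7.5, 12.5]); the r=8 cylinder at (0, 1) gives a regular 24-gon of circumradius 8 (constant along its height) (area = (24/2)·8.000²·sin(360°/24) = 198.77 mm²); Taking the union: the r=7 cylinder lies entirely inside the r=8 cylinder at (0, 1), so the union is just the r=8 cylinder at (0, 1) — area = 198.77 mm². Overall, the cross-section is a single solid region. Net area = 198.77 mm².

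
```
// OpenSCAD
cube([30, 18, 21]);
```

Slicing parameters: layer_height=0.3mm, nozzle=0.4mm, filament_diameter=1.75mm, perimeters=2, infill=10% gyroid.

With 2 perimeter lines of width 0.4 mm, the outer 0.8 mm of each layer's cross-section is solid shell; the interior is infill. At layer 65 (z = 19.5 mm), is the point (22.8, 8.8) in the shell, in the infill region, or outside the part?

infill

At z = 19.5 mm: the cube (footprint 30×18) is included at this height. Overall, the cross-section is a single solid region. The nearest boundary edge runs (30.00, 0.00)→(30.00, 18.00); distance from the point to it = 7.20 mm. The point is inside the cross-section and 7.20 mm from the nearest boundary — more than the 0.8 mm shell width (2 × 0.4), so it's in the infill interior.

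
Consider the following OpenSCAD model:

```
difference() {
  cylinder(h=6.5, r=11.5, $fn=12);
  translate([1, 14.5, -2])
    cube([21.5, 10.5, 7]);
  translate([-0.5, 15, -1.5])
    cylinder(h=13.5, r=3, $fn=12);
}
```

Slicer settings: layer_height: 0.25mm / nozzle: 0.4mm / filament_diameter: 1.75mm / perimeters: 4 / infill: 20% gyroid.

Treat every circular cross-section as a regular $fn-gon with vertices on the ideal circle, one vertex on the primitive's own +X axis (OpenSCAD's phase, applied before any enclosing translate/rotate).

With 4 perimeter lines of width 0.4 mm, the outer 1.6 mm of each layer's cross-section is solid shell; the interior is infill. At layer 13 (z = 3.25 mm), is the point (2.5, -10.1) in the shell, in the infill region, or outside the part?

At z = 3.25 mm: the r=11.5 cylinder contributes a regular 12-gon of circumradius 11.5; the 21.5×10.5 cube at (1, 14.5) contributes its full rectangle; the r=3 cylinder at (-0.5, 15) gives a regular 12-gon of circumradius 3 (constant along its height); Taking the first minus the rest: starting from the r=11.5 cylinder, the 21.5×10.5 cube at (1, 14.5) misses the remaining region (no effect); the r=3 cylinder at (-0.5, 15) misses the remaining region (no effect) — 1 connected region. Overall, the cross-section is a single solid region. The nearest boundary edge runs (5.75, -9.96)→(-0.00, -11.50); distance from the point to it = 0.71 mm. The point is inside the cross-section, 0.71 mm from the nearest boundary — within the 1.6 mm shell band (4 × 0.4).

shell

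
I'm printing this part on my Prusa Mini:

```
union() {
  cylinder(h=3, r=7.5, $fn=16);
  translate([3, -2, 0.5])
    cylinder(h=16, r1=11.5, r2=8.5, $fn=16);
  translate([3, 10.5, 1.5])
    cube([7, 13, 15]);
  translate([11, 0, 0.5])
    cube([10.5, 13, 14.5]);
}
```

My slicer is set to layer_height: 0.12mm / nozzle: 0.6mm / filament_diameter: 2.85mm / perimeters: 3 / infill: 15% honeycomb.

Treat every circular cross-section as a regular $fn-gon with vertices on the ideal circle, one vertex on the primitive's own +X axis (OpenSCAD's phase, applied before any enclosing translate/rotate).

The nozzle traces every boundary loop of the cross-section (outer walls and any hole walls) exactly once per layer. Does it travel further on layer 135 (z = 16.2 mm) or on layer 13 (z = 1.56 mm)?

Layer 135 (z = 16.2): the cylinder is absent (z outside [0, 3]); the cone at (3, -2): at t=0.981 of its height the radius interpolates to r₁+(r₂−r₁)t = 8.556, giving a regular 16-gon of that circumradius (perimeter = 2·16·8.556·sin(180°/16) = 53.42 mm); the 7×13 cube at (3, 10.5) contributes its full rectangle (perimeter 40.00 mm); the cube at (11, 0) does not reach this height (z outside [0.5, 15]); Taking the union: the 2 present regions are separate (no shared area or edge), so areas and boundary lengths simply add and each stays a separate island — boundary = 93.42 mm. So its perimeter = 93.42 mm. Layer 13 (z = 1.56): the r=7.5 cylinder contributes a regular 16-gon of circumradius 7.5 (perimeter = 2·16·7.500·sin(180°/16) = 46.82 mm); the cone at (3, -2) contributes a regular 16-gon of circumradius 11.301 (interpolated between r1=11.5 and r2=8.5 at t=0.066) (perimeter = 2·16·11.301·sin(180°/16) = 70.55 mm); the 7×13 cube at (3, 10.5) contributes its full rectangle (perimeter 40.00 mm); the 10.5×13 cube at (11, 0) contributes its full rectangle (perimeter 47.00 mm); Combining (union): the regions partially overlap (shared area 182.88 mm²), so the edge portions inside another operand are dropped and the merged outline is re-measured after clipping — boundary = 141.91 mm. So its perimeter = 141.91 mm. Layer 13 is larger (141.91 vs 93.42 mm).

layer 13 (z = 1.56 mm)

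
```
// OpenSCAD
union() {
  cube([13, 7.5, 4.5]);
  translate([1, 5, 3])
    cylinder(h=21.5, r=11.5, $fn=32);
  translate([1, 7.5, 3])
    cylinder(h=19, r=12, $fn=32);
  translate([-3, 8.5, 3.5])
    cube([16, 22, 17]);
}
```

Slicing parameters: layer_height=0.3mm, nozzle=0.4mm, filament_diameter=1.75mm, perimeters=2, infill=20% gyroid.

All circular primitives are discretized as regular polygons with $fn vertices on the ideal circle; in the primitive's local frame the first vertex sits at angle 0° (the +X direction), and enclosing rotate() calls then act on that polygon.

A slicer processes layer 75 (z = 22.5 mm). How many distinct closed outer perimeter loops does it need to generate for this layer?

1

At z = 22.5 mm: the cube is absent (z outside [0, 4.5]); the r=11.5 cylinder at (1, 5) gives a regular 32-gon of circumradius 11.5 (constant along its height); the cylinder at (1, 7.5) is absent (z outside [3, 22]); the cube at (-3, 8.5) does not reach this height (z outside [3.5, 20.5]); Taking the union: only the r=11.5 cylinder at (1, 5) is present, so the union is just that shape — 1 connected region. The result has 1 disconnected region.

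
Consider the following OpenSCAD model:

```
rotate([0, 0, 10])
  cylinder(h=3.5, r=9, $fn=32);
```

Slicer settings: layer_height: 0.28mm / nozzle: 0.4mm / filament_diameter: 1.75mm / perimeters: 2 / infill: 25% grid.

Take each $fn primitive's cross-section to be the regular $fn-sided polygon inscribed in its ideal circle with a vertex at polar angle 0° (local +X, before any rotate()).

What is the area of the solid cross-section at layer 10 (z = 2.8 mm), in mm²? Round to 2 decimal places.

252.84 mm²

At z = 2.8 mm: the r=9 cylinder contributes a regular 32-gon of circumradius 9 (area = (32/2)·9.000²·sin(360°/32) = 252.84 mm²); (whole slice rotated 10° about Z — lengths, areas and connectivity unchanged). Overall, the cross-section is a single solid region. Net area = 252.84 mm².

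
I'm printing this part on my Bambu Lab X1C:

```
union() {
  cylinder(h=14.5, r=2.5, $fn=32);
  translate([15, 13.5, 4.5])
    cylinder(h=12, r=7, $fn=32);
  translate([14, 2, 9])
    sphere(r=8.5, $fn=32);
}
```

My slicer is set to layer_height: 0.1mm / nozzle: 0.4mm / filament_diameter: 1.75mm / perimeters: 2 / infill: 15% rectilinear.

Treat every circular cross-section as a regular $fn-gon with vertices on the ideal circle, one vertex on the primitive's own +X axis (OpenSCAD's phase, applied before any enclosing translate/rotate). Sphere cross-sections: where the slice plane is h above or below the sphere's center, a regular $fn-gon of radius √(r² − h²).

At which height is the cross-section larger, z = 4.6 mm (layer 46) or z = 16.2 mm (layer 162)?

Layer 46 (z = 4.6): the r=2.5 cylinder gives a regular 32-gon of circumradius 2.5 (constant along its height) (area = (32/2)·2.500²·sin(360°/32) = 19.51 mm²); the cylinder at (15, 13.5): section is a regular 32-gon, circumradius r=7 (area = (32/2)·7.000²·sin(360°/32) = 152.95 mm²); the r=8.5 sphere at (14, 2) contributes a regular 32-gon of circumradius √(8.5²−4.4²) = 7.273 (area = (32/2)·7.273²·sin(360°/32) = 165.09 mm²); Merging all regions: the regions partially overlap — summed areas 337.55 mm² minus the doubly-counted overlap 15.17 mm² gives 322.38 mm² — area = 322.38 mm². So its area = 322.38 mm². Layer 162 (z = 16.2): the cylinder is absent (z outside [0, 14.5]); the cylinder at (15, 13.5): section is a regular 32-gon, circumradius r=7 (area = (32/2)·7.000²·sin(360°/32) = 152.95 mm²); the r=8.5 sphere at (14, 2) slices to a regular 32-gon of circumradius 4.518 (√(r²−h²) with h=7.2 from center) (area = (32/2)·4.518²·sin(360°/32) = 63.71 mm²); Merging all regions: the 2 present regions are separate (no shared area or edge), so areas and boundary lengths simply add and each stays a separate island — area = 216.66 mm². So its area = 216.66 mm². Layer 46 is larger (322.38 vs 216.66 mm²).

layer 46 (z = 4.6 mm)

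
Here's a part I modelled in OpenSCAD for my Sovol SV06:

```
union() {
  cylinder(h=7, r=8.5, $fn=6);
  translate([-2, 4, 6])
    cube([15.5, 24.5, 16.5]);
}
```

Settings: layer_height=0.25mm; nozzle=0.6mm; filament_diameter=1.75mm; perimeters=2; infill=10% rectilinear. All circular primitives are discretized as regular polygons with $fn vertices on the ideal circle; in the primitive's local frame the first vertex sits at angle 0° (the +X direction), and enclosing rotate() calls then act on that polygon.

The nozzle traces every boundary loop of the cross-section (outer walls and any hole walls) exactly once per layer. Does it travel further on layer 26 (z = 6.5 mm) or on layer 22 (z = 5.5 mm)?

layer 26 (z = 6.5 mm)

Layer 26 (z = 6.5): the r=8.5 cylinder gives a regular 6-gon of circumradius 8.5 (constant along its height) (perimeter = 2·6·8.500·sin(180°/6) = 51.00 mm); the cube at (-2, 4) (footprint 15.5×24.5) is included at this height (perimeter 80.00 mm); Combining (union): the regions partially overlap (shared area 24.27 mm²), so the edge portions inside another operand are dropped and the merged outline is re-measured after clipping — boundary = 109.32 mm. So its perimeter = 109.32 mm. Layer 22 (z = 5.5): the r=8.5 cylinder contributes a regular 6-gon of circumradius 8.5 (perimeter = 2·6·8.500·sin(180°/6) = 51.00 mm); the cube at (-2, 4) is absent (z outside [6, 22.5]); Taking the union: only the r=8.5 cylinder is present, so the union is just that shape — boundary = 51.00 mm. So its perimeter = 51.00 mm. Layer 26 is larger (109.32 vs 51.00 mm).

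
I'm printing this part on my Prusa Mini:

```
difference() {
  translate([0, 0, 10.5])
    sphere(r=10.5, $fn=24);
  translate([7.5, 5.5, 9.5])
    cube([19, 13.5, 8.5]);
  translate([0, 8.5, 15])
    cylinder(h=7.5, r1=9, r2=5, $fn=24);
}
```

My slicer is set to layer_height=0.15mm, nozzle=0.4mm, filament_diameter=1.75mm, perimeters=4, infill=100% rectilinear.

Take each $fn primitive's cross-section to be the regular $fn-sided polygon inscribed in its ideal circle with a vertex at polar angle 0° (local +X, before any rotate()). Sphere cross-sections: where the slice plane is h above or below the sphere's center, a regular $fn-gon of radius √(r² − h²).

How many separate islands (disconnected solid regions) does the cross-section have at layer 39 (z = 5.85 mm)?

1

At z = 5.85 mm: the r=10.5 sphere slices to a regular 24-gon of circumradius 9.414 (√(r²−h²) with h=4.65 from center); the cube at (7.5, 5.5) is not intersected at this z (z outside [9.5, 18]); the cone at (0, 8.5) is not intersected at this z (z outside [15, 22.5]); Taking the first minus the rest: none of the subtracted shapes is present at this height, so the r=10.5 sphere is unchanged — 1 connected region. Overall, the cross-section is a single solid region. Island count = 1.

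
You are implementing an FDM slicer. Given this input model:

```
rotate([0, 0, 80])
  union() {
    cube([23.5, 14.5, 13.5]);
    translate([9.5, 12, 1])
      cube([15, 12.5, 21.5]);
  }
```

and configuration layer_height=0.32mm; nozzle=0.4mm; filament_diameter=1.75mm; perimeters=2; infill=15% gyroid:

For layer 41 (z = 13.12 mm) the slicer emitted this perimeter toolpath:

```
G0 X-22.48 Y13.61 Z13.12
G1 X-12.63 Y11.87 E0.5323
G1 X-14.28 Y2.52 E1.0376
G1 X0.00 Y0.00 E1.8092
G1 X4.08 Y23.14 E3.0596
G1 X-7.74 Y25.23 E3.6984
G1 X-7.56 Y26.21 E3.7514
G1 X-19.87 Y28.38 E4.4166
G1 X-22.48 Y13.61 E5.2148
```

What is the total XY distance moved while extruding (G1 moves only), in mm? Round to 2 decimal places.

97.99 mm

Sum the Euclidean lengths of each G1 segment: total = 97.99 mm.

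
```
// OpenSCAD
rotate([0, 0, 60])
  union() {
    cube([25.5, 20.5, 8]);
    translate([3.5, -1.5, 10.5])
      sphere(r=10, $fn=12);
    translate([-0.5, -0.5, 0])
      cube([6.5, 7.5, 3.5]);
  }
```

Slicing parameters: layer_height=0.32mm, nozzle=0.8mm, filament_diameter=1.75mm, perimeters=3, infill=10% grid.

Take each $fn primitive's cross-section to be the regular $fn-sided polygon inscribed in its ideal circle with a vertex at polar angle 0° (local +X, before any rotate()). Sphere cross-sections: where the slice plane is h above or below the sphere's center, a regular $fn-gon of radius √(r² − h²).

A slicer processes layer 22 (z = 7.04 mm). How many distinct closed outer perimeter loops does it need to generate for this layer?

At z = 7.04 mm: the cube (footprint 25.5×20.5) is included at this height; the r=10 sphere at (3.5, -1.5) contributes a regular 12-gon of circumradius √(10²−3.46²) = 9.382; the cube at (-0.5, -0.5) is absent (z outside [0, 3.5]); Taking the union: the regions partially overlap (shared area 78.20 mm²), so overlapping operands fuse into one piece — 1 connected region; (whole slice rotated 60° about Z — lengths, areas and connectivity unchanged). The result has 1 disconnected region.

1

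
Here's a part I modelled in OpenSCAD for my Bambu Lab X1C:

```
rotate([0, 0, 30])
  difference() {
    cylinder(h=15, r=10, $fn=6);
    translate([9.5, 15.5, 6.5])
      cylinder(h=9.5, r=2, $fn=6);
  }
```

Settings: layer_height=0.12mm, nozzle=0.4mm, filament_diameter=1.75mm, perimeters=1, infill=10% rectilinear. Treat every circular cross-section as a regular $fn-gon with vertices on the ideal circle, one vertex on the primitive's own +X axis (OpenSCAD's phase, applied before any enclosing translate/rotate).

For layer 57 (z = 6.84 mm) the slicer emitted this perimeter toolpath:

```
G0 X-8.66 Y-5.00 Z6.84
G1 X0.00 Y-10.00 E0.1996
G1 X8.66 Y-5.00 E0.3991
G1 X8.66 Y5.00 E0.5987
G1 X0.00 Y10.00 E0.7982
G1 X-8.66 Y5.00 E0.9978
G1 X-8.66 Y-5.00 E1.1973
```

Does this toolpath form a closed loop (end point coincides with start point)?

Start point (G0): (-8.66, -5.00). End point (last G1): the path returns to the start — closed.

yes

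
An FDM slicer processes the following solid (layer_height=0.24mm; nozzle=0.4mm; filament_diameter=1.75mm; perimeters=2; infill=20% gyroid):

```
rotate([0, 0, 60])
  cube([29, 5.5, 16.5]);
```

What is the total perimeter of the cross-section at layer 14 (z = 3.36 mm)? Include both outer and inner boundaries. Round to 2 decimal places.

At z = 3.36 mm: the cube (footprint 29×5.5) is included at this height (perimeter 69.00 mm); (whole slice rotated 60° about Z — lengths, areas and connectivity unchanged). Overall, the cross-section is a single solid region. Total boundary length (outer) = 69.00 mm.

69.00 mm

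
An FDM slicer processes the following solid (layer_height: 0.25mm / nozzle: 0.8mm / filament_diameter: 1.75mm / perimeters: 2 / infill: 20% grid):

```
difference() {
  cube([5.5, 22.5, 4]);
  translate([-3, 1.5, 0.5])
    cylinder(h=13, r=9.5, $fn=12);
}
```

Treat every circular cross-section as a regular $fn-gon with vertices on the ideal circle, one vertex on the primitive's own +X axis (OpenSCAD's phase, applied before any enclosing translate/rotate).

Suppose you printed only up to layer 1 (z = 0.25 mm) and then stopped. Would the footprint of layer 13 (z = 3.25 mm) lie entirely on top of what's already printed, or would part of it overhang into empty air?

entirely on top

Compare the two slices. At z = 0.25: the cube (footprint 5.5×22.5) is included at this height (area 123.75 mm²); the cylinder at (-3, 1.5) is absent (z outside [0.5, 13.5]); Taking the first minus the rest: none of the subtracted shapes is present at this height, so the 5.5×22.5 cube is unchanged — area = 123.75 mm². At z = 3.25: the cube is present — its section is the full 5.5×22.5 rectangle (area 123.75 mm²); the r=9.5 cylinder at (-3, 1.5) gives a regular 12-gon of circumradius 9.5 (constant along its height) (area = (12/2)·9.500²·sin(360°/12) = 270.75 mm²); Subtracting the remaining from the first: starting from the 5.5×22.5 cube (123.75 mm²), the r=9.5 cylinder at (-3, 1.5) partially overlaps it — only the 46.78 mm² overlap (of its 270.75 mm²) is removed, clipping the outline — area = 76.97 mm². Checking containment: the cross-section at z = 3.25 is a subset of the cross-section at z = 0.25.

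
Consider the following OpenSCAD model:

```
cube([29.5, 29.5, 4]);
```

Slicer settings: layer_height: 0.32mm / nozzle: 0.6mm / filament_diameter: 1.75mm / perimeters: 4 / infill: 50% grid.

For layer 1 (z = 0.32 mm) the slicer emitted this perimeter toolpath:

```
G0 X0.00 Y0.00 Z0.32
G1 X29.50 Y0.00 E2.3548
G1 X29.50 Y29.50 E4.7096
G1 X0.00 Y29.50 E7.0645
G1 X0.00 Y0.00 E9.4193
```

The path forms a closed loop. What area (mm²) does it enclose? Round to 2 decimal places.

870.25 mm²

Apply the shoelace formula to the sequence of (X, Y) vertices; enclosed area = 870.25 mm².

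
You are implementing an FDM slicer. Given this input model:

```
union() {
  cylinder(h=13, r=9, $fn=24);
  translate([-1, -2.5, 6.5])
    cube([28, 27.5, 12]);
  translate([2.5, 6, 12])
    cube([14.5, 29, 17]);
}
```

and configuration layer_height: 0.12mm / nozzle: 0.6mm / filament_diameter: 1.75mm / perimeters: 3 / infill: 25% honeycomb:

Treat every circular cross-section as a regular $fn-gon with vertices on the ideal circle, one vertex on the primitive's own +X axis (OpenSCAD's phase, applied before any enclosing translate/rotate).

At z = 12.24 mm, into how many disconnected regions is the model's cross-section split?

1

At z = 12.24 mm: the r=9 cylinder contributes a regular 24-gon of circumradius 9; the 28×27.5 cube at (-1, -2.5) contributes its full rectangle; the 14.5×29 cube at (2.5, 6) contributes its full rectangle; Taking the union: the regions partially overlap (shared area 371.91 mm²), so overlapping operands fuse into one piece — 1 connected region. The result has 1 disconnected region.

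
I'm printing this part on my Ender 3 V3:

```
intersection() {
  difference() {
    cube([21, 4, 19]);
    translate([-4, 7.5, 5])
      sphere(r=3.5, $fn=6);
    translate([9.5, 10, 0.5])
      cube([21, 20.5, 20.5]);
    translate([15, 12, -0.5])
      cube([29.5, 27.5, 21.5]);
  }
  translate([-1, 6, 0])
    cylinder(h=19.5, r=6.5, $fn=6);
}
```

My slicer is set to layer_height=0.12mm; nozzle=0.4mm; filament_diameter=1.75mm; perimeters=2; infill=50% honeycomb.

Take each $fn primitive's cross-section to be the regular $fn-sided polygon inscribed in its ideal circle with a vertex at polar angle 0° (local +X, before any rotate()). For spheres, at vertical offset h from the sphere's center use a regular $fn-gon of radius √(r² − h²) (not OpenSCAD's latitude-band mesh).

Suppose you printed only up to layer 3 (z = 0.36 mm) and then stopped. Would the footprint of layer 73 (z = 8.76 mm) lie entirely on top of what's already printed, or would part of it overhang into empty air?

entirely on top

Compare the two slices. At z = 0.36: the cube is present — its section is the full 21×4 rectangle (area 84.00 mm²); the sphere at (-4, 7.5) is absent (|z−center|=4.640 > r=3.5); the cube at (9.5, 10) is not intersected at this z (z outside [0.5, 21]); the cube at (15, 12) is present — its section is the full 29.5×27.5 rectangle (area 811.25 mm²); After the difference (first − rest): starting from the 21×4 cube (84.00 mm²), the 29.5×27.5 cube at (15, 12) misses the remaining region (no effect) — area = 84.00 mm²; the r=6.5 cylinder at (-1, 6) contributes a regular 6-gon of circumradius 6.5 (area = (6/2)·6.500²·sin(360°/6) = 109.77 mm²); Taking the intersection: the r=6.5 cylinder at (-1, 6) partially overlaps the result so far; clipping to the common part keeps 11.97 mm² — area = 11.97 mm². At z = 8.76: the cube (footprint 21×4) is included at this height (area 84.00 mm²); the sphere at (-4, 7.5) does not reach this height (|z−center|=3.760 > r=3.5); the cube at (9.5, 10) (footprint 21×20.5) is included at this height (area 430.50 mm²); the cube at (15, 12) is present — its section is the full 29.5×27.5 rectangle (area 811.25 mm²); Taking the first minus the rest: starting from the 21×4 cube (84.00 mm²), the 21×20.5 cube at (9.5, 10) misses the remaining region (no effect); the 29.5×27.5 cube at (15, 12) misses the remaining region (no effect) — area = 84.00 mm²; the cylinder at (-1, 6): section is a regular 6-gon, circumradius r=6.5 (area = (6/2)·6.500²·sin(360°/6) = 109.77 mm²); Taking the intersection: the r=6.5 cylinder at (-1, 6) partially overlaps that combined region; clipping to the common part keeps 11.97 mm² — area = 11.97 mm². Checking containment: the cross-section at z = 8.76 is a subset of the cross-section at z = 0.36.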